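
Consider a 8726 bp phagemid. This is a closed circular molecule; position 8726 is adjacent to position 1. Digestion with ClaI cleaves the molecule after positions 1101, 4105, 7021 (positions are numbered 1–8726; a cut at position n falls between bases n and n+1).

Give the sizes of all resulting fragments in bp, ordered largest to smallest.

Circular molecule, 3 cuts → 3 fragments:
  4105 − 1101 = 3004 bp
  7021 − 4105 = 2916 bp
  wrap: 8726 − 7021 + 1101 = 2806 bp
Sorted largest to smallest: 3004, 2916, 2806 bp.

3004, 2916, 2806 bp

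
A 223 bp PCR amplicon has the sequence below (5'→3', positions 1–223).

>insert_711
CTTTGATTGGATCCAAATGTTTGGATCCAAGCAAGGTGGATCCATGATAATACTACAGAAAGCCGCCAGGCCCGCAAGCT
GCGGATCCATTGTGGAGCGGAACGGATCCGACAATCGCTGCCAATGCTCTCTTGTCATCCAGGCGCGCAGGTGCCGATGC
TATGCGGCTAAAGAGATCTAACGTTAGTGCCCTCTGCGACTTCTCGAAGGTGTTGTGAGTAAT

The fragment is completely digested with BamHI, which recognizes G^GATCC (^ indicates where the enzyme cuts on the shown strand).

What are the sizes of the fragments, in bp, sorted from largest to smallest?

119, 45, 21, 15, 14, 9 bp

BamHI sites (GGATCC) start at positions 9, 23, 38, 83, 104.
BamHI cuts after the first base of each site, so after positions 9, 23, 38, 83, 104.
Linear molecule, 5 cuts → 6 fragments:
  1–9 → 9 bp
  10–23 → 14 bp
  24–38 → 15 bp
  39–83 → 45 bp
  84–104 → 21 bp
  105–223 → 119 bp
Sorted largest to smallest: 119, 45, 21, 15, 14, 9 bp.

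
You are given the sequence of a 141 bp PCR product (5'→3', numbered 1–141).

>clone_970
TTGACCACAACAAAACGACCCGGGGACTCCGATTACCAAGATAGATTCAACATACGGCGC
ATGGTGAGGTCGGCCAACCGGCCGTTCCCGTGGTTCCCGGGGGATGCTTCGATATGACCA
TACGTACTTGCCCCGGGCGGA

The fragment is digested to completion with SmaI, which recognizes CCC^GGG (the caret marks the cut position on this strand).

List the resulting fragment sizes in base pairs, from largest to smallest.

77, 36, 21, 7 bp

SmaI sites (CCCGGG) start at positions 19, 96, 132.
SmaI cuts after base 3 of each site, so after positions 21, 98, 134.
Linear molecule, 3 cuts → 4 fragments:
  1–21 → 21 bp
  22–98 → 77 bp
  99–134 → 36 bp
  135–141 → 7 bp
Sorted largest to smallest: 77, 36, 21, 7 bp.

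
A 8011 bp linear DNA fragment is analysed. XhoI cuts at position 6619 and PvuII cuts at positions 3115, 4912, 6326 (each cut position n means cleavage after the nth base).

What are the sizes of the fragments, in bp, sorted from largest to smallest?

Combined cut positions (sorted): 3115, 4912, 6326, 6619.
Linear molecule, 4 cuts → 5 fragments:
  3115 − 0 = 3115 bp
  4912 − 3115 = 1797 bp
  6326 − 4912 = 1414 bp
  6619 − 6326 = 293 bp
  8011 − 6619 = 1392 bp
Sorted largest to smallest: 3115, 1797, 1414, 1392, 293 bp.

3115, 1797, 1414, 1392, 293 bp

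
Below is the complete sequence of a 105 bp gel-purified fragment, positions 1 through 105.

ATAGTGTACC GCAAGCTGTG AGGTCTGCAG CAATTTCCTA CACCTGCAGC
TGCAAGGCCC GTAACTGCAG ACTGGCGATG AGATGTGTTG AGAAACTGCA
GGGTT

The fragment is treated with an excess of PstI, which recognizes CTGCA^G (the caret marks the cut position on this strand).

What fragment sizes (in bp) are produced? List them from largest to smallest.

PstI sites (CTGCAG) start at positions 25, 44, 65, 96.
PstI cuts after base 5 of each site (before the last base), so after positions 29, 48, 69, 100.
Linear molecule, 4 cuts → 5 fragments:
  1–29 → 29 bp
  30–48 → 19 bp
  49–69 → 21 bp
  70–100 → 31 bp
  101–105 → 5 bp
Sorted largest to smallest: 31, 29, 21, 19, 5 bp.

31, 29, 21, 19, 5 bp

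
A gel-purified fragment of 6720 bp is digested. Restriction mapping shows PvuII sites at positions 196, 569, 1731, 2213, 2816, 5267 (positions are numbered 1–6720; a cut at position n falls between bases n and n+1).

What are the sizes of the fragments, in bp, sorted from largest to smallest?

2451, 1453, 1162, 603, 482, 373, 196 bp

Linear molecule, 6 cuts → 7 fragments:
  196 − 0 = 196 bp
  569 − 196 = 373 bp
  1731 − 569 = 1162 bp
  2213 − 1731 = 482 bp
  2816 − 2213 = 603 bp
  5267 − 2816 = 2451 bp
  6720 − 5267 = 1453 bp
Sorted largest to smallest: 2451, 1453, 1162, 603, 482, 373, 196 bp.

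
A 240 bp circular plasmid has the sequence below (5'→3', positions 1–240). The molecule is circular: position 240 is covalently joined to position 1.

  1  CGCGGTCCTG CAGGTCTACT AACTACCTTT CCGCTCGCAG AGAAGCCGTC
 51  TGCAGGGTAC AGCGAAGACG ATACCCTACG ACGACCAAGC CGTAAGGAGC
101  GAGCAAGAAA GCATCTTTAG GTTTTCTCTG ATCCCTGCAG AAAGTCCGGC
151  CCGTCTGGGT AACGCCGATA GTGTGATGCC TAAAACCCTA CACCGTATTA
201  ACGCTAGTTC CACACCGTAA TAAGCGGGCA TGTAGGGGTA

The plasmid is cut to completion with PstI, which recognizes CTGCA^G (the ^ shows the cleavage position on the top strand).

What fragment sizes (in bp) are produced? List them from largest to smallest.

113, 85, 42 bp

PstI sites (CTGCAG) start at positions 8, 50, 135.
PstI cuts after base 5 of each site (before the last base), so after positions 12, 54, 139.
Circular molecule, 3 cuts → 3 fragments:
  13–54 → 42 bp
  55–139 → 85 bp
  140–240 then 1–12 → 101 + 12 = 113 bp
Sorted largest to smallest: 113, 85, 42 bp.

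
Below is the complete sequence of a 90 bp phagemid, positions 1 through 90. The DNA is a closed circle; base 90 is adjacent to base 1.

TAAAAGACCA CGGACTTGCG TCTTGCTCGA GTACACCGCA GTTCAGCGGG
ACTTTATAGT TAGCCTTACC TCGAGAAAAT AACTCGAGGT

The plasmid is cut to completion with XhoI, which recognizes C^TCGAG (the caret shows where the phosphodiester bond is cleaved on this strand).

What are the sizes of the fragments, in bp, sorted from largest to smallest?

44, 33, 13 bp

XhoI sites (CTCGAG) start at positions 26, 70, 83.
XhoI cuts after the first base of each site, so after positions 26, 70, 83.
Circular molecule, 3 cuts → 3 fragments:
  27–70 → 44 bp
  71–83 → 13 bp
  84–90 then 1–26 → 7 + 26 = 33 bp
Sorted largest to smallest: 44, 33, 13 bp.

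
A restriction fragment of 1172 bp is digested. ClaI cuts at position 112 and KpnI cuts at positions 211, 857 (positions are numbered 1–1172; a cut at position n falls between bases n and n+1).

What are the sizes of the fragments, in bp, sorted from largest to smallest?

646, 315, 112, 99 bp

Combined cut positions (sorted): 112, 211, 857.
Linear molecule, 3 cuts → 4 fragments:
  112 − 0 = 112 bp
  211 − 112 = 99 bp
  857 − 211 = 646 bp
  1172 − 857 = 315 bp
Sorted largest to smallest: 646, 315, 112, 99 bp.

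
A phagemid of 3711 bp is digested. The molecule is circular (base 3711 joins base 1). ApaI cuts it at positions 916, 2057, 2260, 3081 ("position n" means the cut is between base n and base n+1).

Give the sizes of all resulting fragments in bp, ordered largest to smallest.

Circular molecule, 4 cuts → 4 fragments:
  2057 − 916 = 1141 bp
  2260 − 2057 = 203 bp
  3081 − 2260 = 821 bp
  wrap: 3711 − 3081 + 916 = 1546 bp
Sorted largest to smallest: 1546, 1141, 821, 203 bp.

1546, 1141, 821, 203 bp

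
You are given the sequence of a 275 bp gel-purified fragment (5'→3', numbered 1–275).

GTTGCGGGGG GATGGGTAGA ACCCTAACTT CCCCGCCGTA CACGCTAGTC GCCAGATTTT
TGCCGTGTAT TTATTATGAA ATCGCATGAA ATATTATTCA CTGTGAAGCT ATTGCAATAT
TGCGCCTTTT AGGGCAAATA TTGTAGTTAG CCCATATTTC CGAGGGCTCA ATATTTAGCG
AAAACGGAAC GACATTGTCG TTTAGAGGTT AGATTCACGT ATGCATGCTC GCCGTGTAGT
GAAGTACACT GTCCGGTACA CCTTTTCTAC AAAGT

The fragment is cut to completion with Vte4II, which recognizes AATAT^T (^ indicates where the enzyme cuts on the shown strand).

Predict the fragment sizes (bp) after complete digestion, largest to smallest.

Vte4II sites (AATATT) start at positions 90, 116, 137, 170.
Vte4II cuts after base 5 of each site (before the last base), so after positions 94, 120, 141, 174.
Linear molecule, 4 cuts → 5 fragments:
  1–94 → 94 bp
  95–120 → 26 bp
  121–141 → 21 bp
  142–174 → 33 bp
  175–275 → 101 bp
Sorted largest to smallest: 101, 94, 33, 26, 21 bp.

101, 94, 33, 26, 21 bp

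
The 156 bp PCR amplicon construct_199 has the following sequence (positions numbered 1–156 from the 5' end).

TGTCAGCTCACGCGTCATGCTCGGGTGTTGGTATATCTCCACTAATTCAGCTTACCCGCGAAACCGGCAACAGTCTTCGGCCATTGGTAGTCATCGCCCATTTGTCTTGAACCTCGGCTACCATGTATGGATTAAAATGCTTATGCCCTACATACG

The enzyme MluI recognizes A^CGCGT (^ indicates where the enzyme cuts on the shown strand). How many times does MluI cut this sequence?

1

ACGCGT occurs starting at position 10.
MluI cuts at 1 site.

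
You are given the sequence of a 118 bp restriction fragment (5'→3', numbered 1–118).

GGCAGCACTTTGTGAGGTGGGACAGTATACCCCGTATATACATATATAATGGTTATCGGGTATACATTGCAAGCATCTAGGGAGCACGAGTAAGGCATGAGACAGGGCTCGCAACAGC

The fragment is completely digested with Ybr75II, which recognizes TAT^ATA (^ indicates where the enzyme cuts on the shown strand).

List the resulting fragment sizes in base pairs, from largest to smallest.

Ybr75II sites (TATATA) start at positions 35, 43.
Ybr75II cuts after base 3 of each site, so after positions 37, 45.
Linear molecule, 2 cuts → 3 fragments:
  1–37 → 37 bp
  38–45 → 8 bp
  46–118 → 73 bp
Sorted largest to smallest: 73, 37, 8 bp.

73, 37, 8 bp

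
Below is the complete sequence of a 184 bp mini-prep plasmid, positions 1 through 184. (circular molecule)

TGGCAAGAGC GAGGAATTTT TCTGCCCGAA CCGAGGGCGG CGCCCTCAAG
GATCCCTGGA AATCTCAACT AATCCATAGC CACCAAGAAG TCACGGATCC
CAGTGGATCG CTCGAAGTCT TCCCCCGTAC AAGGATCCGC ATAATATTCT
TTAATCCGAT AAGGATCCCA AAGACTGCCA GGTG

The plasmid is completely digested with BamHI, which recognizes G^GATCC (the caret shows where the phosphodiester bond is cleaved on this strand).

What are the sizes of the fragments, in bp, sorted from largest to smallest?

71, 45, 38, 30 bp

BamHI sites (GGATCC) start at positions 50, 95, 133, 163.
BamHI cuts after the first base of each site, so after positions 50, 95, 133, 163.
Circular molecule, 4 cuts → 4 fragments:
  51–95 → 45 bp
  96–133 → 38 bp
  134–163 → 30 bp
  164–184 then 1–50 → 21 + 50 = 71 bp
Sorted largest to smallest: 71, 45, 38, 30 bp.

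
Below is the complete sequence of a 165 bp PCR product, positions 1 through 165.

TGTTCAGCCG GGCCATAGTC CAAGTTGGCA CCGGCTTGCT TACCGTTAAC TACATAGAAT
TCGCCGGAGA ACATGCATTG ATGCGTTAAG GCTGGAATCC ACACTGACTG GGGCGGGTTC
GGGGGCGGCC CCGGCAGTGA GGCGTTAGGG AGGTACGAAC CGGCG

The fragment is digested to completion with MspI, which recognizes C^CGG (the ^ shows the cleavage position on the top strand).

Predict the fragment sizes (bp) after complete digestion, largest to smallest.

67, 33, 29, 23, 8, 5 bp

MspI sites (CCGG) start at positions 8, 31, 64, 131, 160.
MspI cuts after the first base of each site, so after positions 8, 31, 64, 131, 160.
Linear molecule, 5 cuts → 6 fragments:
  1–8 → 8 bp
  9–31 → 23 bp
  32–64 → 33 bp
  65–131 → 67 bp
  132–160 → 29 bp
  161–165 → 5 bp
Sorted largest to smallest: 67, 33, 29, 23, 8, 5 bp.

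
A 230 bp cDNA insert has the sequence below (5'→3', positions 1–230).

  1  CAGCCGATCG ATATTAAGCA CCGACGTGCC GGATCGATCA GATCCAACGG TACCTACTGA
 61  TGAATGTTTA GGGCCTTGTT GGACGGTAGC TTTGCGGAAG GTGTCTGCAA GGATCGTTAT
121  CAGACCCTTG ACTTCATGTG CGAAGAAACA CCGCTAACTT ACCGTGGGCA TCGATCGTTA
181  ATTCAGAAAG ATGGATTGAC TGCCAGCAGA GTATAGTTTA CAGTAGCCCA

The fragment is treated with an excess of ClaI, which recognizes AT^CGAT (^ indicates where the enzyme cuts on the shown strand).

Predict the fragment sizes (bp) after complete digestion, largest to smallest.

137, 59, 26, 8 bp

ClaI sites (ATCGAT) start at positions 7, 33, 170.
ClaI cuts after base 2 of each site, so after positions 8, 34, 171.
Linear molecule, 3 cuts → 4 fragments:
  1–8 → 8 bp
  9–34 → 26 bp
  35–171 → 137 bp
  172–230 → 59 bp
Sorted largest to smallest: 137, 59, 26, 8 bp.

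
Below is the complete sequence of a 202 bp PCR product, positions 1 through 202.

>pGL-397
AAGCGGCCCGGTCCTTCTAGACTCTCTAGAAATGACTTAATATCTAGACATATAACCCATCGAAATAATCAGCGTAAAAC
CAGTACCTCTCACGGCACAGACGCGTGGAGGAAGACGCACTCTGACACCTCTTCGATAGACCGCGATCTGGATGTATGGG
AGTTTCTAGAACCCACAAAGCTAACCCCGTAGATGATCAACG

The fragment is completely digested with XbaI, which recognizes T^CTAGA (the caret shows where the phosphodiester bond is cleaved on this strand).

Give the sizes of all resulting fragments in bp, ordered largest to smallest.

122, 37, 18, 16, 9 bp

XbaI sites (TCTAGA) start at positions 16, 25, 43, 165.
XbaI cuts after the first base of each site, so after positions 16, 25, 43, 165.
Linear molecule, 4 cuts → 5 fragments:
  1–16 → 16 bp
  17–25 → 9 bp
  26–43 → 18 bp
  44–165 → 122 bp
  166–202 → 37 bp
Sorted largest to smallest: 122, 37, 18, 16, 9 bp.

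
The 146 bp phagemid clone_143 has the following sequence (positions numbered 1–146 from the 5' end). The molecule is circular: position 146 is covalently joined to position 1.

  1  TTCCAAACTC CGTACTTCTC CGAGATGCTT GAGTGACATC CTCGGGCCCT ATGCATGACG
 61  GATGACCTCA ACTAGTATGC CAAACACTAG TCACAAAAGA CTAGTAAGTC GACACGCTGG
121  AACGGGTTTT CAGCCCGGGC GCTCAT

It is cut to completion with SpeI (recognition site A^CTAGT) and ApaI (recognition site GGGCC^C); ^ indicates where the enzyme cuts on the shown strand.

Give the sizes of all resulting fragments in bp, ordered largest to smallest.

SpeI sites (ACTAGT) start at positions 71, 86, 100.
SpeI cuts after the first base of each site, so after positions 71, 86, 100.
The ApaI site (GGGCCC) starts at position 44.
ApaI cuts after base 5 of each site (before the last base), so after position 48.
Combined cut positions: 48, 71, 86, 100.
Circular molecule, 4 cuts → 4 fragments:
  49–71 → 23 bp
  72–86 → 15 bp
  87–100 → 14 bp
  101–146 then 1–48 → 46 + 48 = 94 bp
Sorted largest to smallest: 94, 23, 15, 14 bp.

94, 23, 15, 14 bp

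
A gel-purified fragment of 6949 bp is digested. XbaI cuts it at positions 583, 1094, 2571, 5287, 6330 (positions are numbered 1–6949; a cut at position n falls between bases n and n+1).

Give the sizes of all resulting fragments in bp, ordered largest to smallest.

2716, 1477, 1043, 619, 583, 511 bp

Linear molecule, 5 cuts → 6 fragments:
  583 − 0 = 583 bp
  1094 − 583 = 511 bp
  2571 − 1094 = 1477 bp
  5287 − 2571 = 2716 bp
  6330 − 5287 = 1043 bp
  6949 − 6330 = 619 bp
Sorted largest to smallest: 2716, 1477, 1043, 619, 583, 511 bp.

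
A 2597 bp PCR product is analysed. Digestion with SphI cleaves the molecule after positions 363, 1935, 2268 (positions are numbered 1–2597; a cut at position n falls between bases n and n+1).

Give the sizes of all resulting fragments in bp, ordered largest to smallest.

Linear molecule, 3 cuts → 4 fragments:
  363 − 0 = 363 bp
  1935 − 363 = 1572 bp
  2268 − 1935 = 333 bp
  2597 − 2268 = 329 bp
Sorted largest to smallest: 1572, 363, 333, 329 bp.

1572, 363, 333, 329 bp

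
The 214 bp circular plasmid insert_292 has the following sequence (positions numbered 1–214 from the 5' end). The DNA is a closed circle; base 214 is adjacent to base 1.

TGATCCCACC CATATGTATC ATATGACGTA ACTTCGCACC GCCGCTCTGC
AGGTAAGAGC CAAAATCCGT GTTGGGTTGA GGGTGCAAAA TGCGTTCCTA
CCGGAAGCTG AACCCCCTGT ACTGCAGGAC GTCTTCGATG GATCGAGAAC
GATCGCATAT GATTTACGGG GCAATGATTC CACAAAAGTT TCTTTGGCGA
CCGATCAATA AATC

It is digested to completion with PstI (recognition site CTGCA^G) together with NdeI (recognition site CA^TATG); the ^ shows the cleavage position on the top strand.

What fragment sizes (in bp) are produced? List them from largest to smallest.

75, 69, 31, 30, 9 bp

PstI sites (CTGCAG) start at positions 47, 122.
PstI cuts after base 5 of each site (before the last base), so after positions 51, 126.
NdeI sites (CATATG) start at positions 11, 20, 156.
NdeI cuts after base 2 of each site, so after positions 12, 21, 157.
Combined cut positions: 12, 21, 51, 126, 157.
Circular molecule, 5 cuts → 5 fragments:
  13–21 → 9 bp
  22–51 → 30 bp
  52–126 → 75 bp
  127–157 → 31 bp
  158–214 then 1–12 → 57 + 12 = 69 bp
Sorted largest to smallest: 75, 69, 31, 30, 9 bp.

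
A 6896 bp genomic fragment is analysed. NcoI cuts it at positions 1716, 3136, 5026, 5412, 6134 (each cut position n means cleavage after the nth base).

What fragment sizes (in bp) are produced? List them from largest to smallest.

1890, 1716, 1420, 762, 722, 386 bp

Linear molecule, 5 cuts → 6 fragments:
  1716 − 0 = 1716 bp
  3136 − 1716 = 1420 bp
  5026 − 3136 = 1890 bp
  5412 − 5026 = 386 bp
  6134 − 5412 = 722 bp
  6896 − 6134 = 762 bp
Sorted largest to smallest: 1890, 1716, 1420, 762, 722, 386 bp.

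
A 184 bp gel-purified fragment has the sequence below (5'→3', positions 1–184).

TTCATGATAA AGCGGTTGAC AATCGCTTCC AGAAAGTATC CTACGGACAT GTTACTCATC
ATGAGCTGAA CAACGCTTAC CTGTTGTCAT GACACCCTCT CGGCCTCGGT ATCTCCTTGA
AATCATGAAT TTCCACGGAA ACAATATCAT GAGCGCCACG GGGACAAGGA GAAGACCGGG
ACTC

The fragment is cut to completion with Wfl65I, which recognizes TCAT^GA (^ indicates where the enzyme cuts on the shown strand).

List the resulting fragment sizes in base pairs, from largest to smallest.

Wfl65I sites (TCATGA) start at positions 2, 59, 87, 123, 147.
Wfl65I cuts after base 4 of each site, so after positions 5, 62, 90, 126, 150.
Linear molecule, 5 cuts → 6 fragments:
  1–5 → 5 bp
  6–62 → 57 bp
  63–90 → 28 bp
  91–126 → 36 bp
  127–150 → 24 bp
  151–184 → 34 bp
Sorted largest to smallest: 57, 36, 34, 28, 24, 5 bp.

57, 36, 34, 28, 24, 5 bp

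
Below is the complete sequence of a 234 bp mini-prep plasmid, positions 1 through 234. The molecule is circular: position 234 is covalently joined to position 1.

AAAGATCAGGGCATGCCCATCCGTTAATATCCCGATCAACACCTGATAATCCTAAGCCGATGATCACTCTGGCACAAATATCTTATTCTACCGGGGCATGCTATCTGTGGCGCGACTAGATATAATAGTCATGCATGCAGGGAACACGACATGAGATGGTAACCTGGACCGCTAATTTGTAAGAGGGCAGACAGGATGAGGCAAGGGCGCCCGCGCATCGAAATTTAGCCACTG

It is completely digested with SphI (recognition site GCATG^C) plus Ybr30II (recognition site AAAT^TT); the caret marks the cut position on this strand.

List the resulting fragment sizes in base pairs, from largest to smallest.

SphI sites (GCATGC) start at positions 11, 96, 133.
SphI cuts after base 5 of each site (before the last base), so after positions 15, 100, 137.
The Ybr30II site (AAATTT) starts at position 221.
Ybr30II cuts after base 4 of each site, so after position 224.
Combined cut positions: 15, 100, 137, 224.
Circular molecule, 4 cuts → 4 fragments:
  16–100 → 85 bp
  101–137 → 37 bp
  138–224 → 87 bp
  225–234 then 1–15 → 10 + 15 = 25 bp
Sorted largest to smallest: 87, 85, 37, 25 bp.

87, 85, 37, 25 bp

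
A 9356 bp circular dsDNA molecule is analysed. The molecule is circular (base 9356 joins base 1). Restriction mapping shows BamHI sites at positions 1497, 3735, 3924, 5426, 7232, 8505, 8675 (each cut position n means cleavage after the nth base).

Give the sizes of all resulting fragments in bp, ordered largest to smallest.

Circular molecule, 7 cuts → 7 fragments:
  3735 − 1497 = 2238 bp
  3924 − 3735 = 189 bp
  5426 − 3924 = 1502 bp
  7232 − 5426 = 1806 bp
  8505 − 7232 = 1273 bp
  8675 − 8505 = 170 bp
  wrap: 9356 − 8675 + 1497 = 2178 bp
Sorted largest to smallest: 2238, 2178, 1806, 1502, 1273, 189, 170 bp.

2238, 2178, 1806, 1502, 1273, 189, 170 bp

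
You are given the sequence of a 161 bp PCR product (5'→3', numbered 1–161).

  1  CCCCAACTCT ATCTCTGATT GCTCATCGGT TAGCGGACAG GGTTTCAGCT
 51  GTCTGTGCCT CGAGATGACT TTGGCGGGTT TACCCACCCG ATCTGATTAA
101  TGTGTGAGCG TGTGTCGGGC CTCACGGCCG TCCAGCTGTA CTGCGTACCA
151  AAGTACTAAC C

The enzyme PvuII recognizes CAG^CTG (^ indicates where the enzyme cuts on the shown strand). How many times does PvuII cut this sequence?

2

CAGCTG occurs starting at positions 46, 133.
PvuII cuts at 2 sites.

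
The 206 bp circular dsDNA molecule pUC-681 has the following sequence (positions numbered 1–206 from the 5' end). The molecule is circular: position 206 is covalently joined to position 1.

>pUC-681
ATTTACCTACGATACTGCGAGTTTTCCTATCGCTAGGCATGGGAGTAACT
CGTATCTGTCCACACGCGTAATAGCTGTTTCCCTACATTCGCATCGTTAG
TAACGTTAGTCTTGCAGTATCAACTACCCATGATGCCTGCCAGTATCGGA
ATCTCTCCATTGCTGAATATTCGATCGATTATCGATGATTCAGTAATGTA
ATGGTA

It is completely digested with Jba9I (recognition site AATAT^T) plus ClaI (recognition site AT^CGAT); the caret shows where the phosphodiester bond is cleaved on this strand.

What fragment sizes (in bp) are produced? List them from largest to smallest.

The Jba9I site (AATATT) starts at position 166.
Jba9I cuts after base 5 of each site (before the last base), so after position 170.
ClaI sites (ATCGAT) start at positions 174, 181.
ClaI cuts after base 2 of each site, so after positions 175, 182.
Combined cut positions: 170, 175, 182.
Circular molecule, 3 cuts → 3 fragments:
  171–175 → 5 bp
  176–182 → 7 bp
  183–206 then 1–170 → 24 + 170 = 194 bp
Sorted largest to smallest: 194, 7, 5 bp.

194, 7, 5 bp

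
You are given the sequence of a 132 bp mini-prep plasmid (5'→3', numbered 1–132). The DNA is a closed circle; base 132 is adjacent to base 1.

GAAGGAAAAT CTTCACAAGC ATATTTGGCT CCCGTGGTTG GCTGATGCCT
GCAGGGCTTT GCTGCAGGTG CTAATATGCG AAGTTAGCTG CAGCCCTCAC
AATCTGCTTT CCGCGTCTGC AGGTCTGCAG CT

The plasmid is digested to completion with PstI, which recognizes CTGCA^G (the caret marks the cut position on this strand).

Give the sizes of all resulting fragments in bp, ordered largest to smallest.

56, 29, 26, 13, 8 bp

PstI sites (CTGCAG) start at positions 49, 62, 88, 117, 125.
PstI cuts after base 5 of each site (before the last base), so after positions 53, 66, 92, 121, 129.
Circular molecule, 5 cuts → 5 fragments:
  54–66 → 13 bp
  67–92 → 26 bp
  93–121 → 29 bp
  122–129 → 8 bp
  130–132 then 1–53 → 3 + 53 = 56 bp
Sorted largest to smallest: 56, 29, 26, 13, 8 bp.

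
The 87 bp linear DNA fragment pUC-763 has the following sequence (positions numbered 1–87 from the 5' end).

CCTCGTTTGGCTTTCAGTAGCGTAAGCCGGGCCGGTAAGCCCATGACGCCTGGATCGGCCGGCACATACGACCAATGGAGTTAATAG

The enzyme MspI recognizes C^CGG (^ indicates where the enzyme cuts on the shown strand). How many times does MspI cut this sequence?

CCGG occurs starting at positions 27, 32, 59.
MspI cuts at 3 sites.

3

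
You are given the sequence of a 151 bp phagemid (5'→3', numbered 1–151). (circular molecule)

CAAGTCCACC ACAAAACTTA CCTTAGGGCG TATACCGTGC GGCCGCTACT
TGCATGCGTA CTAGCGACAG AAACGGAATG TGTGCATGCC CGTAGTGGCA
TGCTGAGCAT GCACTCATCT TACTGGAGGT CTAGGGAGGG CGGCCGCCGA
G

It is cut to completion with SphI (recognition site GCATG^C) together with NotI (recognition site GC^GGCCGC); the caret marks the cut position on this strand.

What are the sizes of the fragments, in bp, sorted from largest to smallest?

SphI sites (GCATGC) start at positions 52, 84, 98, 107.
SphI cuts after base 5 of each site (before the last base), so after positions 56, 88, 102, 111.
NotI sites (GCGGCCGC) start at positions 39, 140.
NotI cuts after base 2 of each site, so after positions 40, 141.
Combined cut positions: 40, 56, 88, 102, 111, 141.
Circular molecule, 6 cuts → 6 fragments:
  41–56 → 16 bp
  57–88 → 32 bp
  89–102 → 14 bp
  103–111 → 9 bp
  112–141 → 30 bp
  142–151 then 1–40 → 10 + 40 = 50 bp
Sorted largest to smallest: 50, 32, 30, 16, 14, 9 bp.

50, 32, 30, 16, 14, 9 bp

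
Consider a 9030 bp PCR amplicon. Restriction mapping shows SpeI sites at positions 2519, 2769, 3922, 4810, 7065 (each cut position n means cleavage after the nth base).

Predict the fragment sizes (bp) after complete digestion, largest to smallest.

Linear molecule, 5 cuts → 6 fragments:
  2519 − 0 = 2519 bp
  2769 − 2519 = 250 bp
  3922 − 2769 = 1153 bp
  4810 − 3922 = 888 bp
  7065 − 4810 = 2255 bp
  9030 − 7065 = 1965 bp
Sorted largest to smallest: 2519, 2255, 1965, 1153, 888, 250 bp.

2519, 2255, 1965, 1153, 888, 250 bp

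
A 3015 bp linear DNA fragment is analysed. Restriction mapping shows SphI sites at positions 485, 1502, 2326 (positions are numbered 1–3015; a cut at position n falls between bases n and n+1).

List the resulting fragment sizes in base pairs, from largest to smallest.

1017, 824, 689, 485 bp

Linear molecule, 3 cuts → 4 fragments:
  485 − 0 = 485 bp
  1502 − 485 = 1017 bp
  2326 − 1502 = 824 bp
  3015 − 2326 = 689 bp
Sorted largest to smallest: 1017, 824, 689, 485 bp.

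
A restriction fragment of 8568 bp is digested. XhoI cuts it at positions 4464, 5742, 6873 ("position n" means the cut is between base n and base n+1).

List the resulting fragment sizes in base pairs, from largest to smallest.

Linear molecule, 3 cuts → 4 fragments:
  4464 − 0 = 4464 bp
  5742 − 4464 = 1278 bp
  6873 − 5742 = 1131 bp
  8568 − 6873 = 1695 bp
Sorted largest to smallest: 4464, 1695, 1278, 1131 bp.

4464, 1695, 1278, 1131 bp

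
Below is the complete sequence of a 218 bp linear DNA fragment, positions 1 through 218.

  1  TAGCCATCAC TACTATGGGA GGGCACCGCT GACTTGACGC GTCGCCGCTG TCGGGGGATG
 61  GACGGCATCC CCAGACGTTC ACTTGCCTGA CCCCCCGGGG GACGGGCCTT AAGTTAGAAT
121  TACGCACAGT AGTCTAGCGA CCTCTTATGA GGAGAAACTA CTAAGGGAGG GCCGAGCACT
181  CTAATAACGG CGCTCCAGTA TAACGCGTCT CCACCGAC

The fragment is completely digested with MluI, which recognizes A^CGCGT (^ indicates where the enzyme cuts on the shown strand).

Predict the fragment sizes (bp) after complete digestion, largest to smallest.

MluI sites (ACGCGT) start at positions 37, 203.
MluI cuts after the first base of each site, so after positions 37, 203.
Linear molecule, 2 cuts → 3 fragments:
  1–37 → 37 bp
  38–203 → 166 bp
  204–218 → 15 bp
Sorted largest to smallest: 166, 37, 15 bp.

166, 37, 15 bp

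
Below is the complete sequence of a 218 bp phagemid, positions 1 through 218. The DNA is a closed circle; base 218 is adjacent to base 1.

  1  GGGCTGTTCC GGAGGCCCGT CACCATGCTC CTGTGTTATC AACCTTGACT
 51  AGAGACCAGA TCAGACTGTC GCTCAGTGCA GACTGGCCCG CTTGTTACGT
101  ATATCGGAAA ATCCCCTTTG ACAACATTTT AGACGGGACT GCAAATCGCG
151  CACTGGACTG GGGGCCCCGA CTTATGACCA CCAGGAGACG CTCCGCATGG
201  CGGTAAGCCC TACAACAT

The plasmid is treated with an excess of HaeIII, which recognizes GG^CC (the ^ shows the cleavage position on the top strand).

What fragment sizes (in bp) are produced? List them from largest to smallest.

78, 71, 69 bp

HaeIII sites (GGCC) start at positions 14, 85, 163.
HaeIII cuts after base 2 of each site, so after positions 15, 86, 164.
Circular molecule, 3 cuts → 3 fragments:
  16–86 → 71 bp
  87–164 → 78 bp
  165–218 then 1–15 → 54 + 15 = 69 bp
Sorted largest to smallest: 78, 71, 69 bp.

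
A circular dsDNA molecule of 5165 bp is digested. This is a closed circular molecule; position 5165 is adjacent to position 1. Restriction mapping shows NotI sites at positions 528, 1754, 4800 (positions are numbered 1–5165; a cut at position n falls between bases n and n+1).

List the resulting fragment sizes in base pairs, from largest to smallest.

3046, 1226, 893 bp

Circular molecule, 3 cuts → 3 fragments:
  1754 − 528 = 1226 bp
  4800 − 1754 = 3046 bp
  wrap: 5165 − 4800 + 528 = 893 bp
Sorted largest to smallest: 3046, 1226, 893 bp.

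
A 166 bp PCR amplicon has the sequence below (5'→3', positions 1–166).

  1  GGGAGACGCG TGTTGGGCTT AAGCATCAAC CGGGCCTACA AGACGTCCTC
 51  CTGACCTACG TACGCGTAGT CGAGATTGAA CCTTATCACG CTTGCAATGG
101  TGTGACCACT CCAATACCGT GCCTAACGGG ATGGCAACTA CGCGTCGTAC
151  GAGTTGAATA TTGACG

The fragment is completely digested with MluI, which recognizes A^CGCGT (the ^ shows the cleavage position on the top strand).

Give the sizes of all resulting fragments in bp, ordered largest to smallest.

78, 56, 26, 6 bp

MluI sites (ACGCGT) start at positions 6, 62, 140.
MluI cuts after the first base of each site, so after positions 6, 62, 140.
Linear molecule, 3 cuts → 4 fragments:
  1–6 → 6 bp
  7–62 → 56 bp
  63–140 → 78 bp
  141–166 → 26 bp
Sorted largest to smallest: 78, 56, 26, 6 bp.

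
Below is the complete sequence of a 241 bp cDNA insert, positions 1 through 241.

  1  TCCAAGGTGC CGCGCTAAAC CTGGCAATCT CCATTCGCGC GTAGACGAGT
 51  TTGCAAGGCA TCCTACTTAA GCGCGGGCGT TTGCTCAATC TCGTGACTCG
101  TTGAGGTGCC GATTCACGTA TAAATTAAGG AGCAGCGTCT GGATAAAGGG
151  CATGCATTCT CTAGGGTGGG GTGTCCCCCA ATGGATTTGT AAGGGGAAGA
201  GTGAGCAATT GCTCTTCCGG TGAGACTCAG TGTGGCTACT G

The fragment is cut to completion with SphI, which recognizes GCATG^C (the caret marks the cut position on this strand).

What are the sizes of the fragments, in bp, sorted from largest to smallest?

The SphI site (GCATGC) starts at position 150.
SphI cuts after base 5 of each site (before the last base), so after position 154.
Linear molecule, 1 cut → 2 fragments:
  1–154 → 154 bp
  155–241 → 87 bp
Sorted largest to smallest: 154, 87 bp.

154, 87 bp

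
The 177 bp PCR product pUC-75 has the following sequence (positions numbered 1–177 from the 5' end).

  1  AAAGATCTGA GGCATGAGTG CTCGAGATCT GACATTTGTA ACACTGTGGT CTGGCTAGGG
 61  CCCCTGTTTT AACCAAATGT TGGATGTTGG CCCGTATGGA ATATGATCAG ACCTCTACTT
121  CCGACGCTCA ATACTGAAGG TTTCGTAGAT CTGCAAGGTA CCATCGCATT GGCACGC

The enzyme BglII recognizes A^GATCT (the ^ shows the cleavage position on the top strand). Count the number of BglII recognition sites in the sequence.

AGATCT occurs starting at positions 3, 25, 147.
BglII cuts at 3 sites.

3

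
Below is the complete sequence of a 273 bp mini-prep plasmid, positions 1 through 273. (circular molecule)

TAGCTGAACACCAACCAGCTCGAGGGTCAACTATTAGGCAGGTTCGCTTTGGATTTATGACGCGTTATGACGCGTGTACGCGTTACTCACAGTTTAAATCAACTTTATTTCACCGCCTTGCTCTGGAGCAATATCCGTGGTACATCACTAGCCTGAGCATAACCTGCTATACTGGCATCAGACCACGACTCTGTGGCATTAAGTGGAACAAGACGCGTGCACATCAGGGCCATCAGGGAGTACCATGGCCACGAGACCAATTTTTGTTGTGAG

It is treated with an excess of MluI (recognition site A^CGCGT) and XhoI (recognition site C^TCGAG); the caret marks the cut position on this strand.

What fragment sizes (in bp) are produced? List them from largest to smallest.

MluI sites (ACGCGT) start at positions 60, 70, 78, 213.
MluI cuts after the first base of each site, so after positions 60, 70, 78, 213.
The XhoI site (CTCGAG) starts at position 19.
XhoI cuts after the first base of each site, so after position 19.
Combined cut positions: 19, 60, 70, 78, 213.
Circular molecule, 5 cuts → 5 fragments:
  20–60 → 41 bp
  61–70 → 10 bp
  71–78 → 8 bp
  79–213 → 135 bp
  214–273 then 1–19 → 60 + 19 = 79 bp
Sorted largest to smallest: 135, 79, 41, 10, 8 bp.

135, 79, 41, 10, 8 bp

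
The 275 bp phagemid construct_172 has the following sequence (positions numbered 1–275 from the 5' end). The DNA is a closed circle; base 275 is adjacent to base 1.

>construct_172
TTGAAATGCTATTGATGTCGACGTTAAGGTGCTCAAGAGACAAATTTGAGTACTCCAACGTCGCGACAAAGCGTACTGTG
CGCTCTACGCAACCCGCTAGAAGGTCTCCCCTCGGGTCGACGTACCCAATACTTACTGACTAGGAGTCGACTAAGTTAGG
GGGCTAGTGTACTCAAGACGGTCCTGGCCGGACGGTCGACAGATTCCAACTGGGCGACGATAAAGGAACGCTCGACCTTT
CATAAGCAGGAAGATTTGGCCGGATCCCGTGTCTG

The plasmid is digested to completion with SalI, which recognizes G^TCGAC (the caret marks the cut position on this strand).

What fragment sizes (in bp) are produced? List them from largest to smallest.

SalI sites (GTCGAC) start at positions 17, 116, 146, 195.
SalI cuts after the first base of each site, so after positions 17, 116, 146, 195.
Circular molecule, 4 cuts → 4 fragments:
  18–116 → 99 bp
  117–146 → 30 bp
  147–195 → 49 bp
  196–275 then 1–17 → 80 + 17 = 97 bp
Sorted largest to smallest: 99, 97, 49, 30 bp.

99, 97, 49, 30 bp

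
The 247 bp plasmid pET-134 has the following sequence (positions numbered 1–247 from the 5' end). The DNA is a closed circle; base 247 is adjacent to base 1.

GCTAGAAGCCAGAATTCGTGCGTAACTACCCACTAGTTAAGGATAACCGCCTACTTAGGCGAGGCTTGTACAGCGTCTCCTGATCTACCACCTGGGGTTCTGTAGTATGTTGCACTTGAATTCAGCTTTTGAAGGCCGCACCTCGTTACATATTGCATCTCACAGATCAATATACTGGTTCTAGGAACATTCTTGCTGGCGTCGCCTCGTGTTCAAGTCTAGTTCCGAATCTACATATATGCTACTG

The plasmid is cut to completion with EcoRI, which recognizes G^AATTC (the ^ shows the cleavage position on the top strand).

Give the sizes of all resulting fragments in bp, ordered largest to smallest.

EcoRI sites (GAATTC) start at positions 12, 118.
EcoRI cuts after the first base of each site, so after positions 12, 118.
Circular molecule, 2 cuts → 2 fragments:
  13–118 → 106 bp
  119–247 then 1–12 → 129 + 12 = 141 bp
Sorted largest to smallest: 141, 106 bp.

141, 106 bp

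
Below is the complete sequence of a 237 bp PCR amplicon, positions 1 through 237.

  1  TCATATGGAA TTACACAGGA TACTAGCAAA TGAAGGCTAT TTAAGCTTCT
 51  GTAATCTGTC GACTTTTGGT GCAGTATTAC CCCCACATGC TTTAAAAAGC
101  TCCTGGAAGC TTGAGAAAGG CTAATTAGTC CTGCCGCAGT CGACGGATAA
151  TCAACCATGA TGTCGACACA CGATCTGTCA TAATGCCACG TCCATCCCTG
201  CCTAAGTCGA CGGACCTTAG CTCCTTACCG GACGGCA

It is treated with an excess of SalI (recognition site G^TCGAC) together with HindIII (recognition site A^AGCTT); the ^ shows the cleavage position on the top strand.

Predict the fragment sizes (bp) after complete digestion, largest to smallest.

SalI sites (GTCGAC) start at positions 58, 139, 162, 206.
SalI cuts after the first base of each site, so after positions 58, 139, 162, 206.
HindIII sites (AAGCTT) start at positions 43, 107.
HindIII cuts after the first base of each site, so after positions 43, 107.
Combined cut positions: 43, 58, 107, 139, 162, 206.
Linear molecule, 6 cuts → 7 fragments:
  1–43 → 43 bp
  44–58 → 15 bp
  59–107 → 49 bp
  108–139 → 32 bp
  140–162 → 23 bp
  163–206 → 44 bp
  207–237 → 31 bp
Sorted largest to smallest: 49, 44, 43, 32, 31, 23, 15 bp.

49, 44, 43, 32, 31, 23, 15 bp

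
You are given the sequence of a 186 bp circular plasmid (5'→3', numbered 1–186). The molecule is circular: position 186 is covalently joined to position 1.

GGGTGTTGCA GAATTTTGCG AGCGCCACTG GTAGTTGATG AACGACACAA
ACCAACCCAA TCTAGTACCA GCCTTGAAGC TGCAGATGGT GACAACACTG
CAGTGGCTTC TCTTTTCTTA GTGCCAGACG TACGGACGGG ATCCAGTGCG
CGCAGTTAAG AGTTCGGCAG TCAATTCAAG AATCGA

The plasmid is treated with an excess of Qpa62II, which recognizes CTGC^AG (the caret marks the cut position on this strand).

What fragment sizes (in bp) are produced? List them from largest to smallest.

168, 18 bp

Qpa62II sites (CTGCAG) start at positions 80, 98.
Qpa62II cuts after base 4 of each site, so after positions 83, 101.
Circular molecule, 2 cuts → 2 fragments:
  84–101 → 18 bp
  102–186 then 1–83 → 85 + 83 = 168 bp
Sorted largest to smallest: 168, 18 bp.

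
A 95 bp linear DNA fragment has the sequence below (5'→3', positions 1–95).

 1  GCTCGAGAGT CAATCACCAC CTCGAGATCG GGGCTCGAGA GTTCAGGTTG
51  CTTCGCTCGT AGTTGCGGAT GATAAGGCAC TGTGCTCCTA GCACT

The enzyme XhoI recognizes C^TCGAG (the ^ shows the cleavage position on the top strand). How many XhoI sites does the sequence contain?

CTCGAG occurs starting at positions 2, 21, 34.
XhoI cuts at 3 sites.

3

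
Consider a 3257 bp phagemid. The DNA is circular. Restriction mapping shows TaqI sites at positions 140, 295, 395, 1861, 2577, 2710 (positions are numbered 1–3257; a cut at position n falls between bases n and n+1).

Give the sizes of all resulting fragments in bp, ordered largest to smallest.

Circular molecule, 6 cuts → 6 fragments:
  295 − 140 = 155 bp
  395 − 295 = 100 bp
  1861 − 395 = 1466 bp
  2577 − 1861 = 716 bp
  2710 − 2577 = 133 bp
  wrap: 3257 − 2710 + 140 = 687 bp
Sorted largest to smallest: 1466, 716, 687, 155, 133, 100 bp.

1466, 716, 687, 155, 133, 100 bp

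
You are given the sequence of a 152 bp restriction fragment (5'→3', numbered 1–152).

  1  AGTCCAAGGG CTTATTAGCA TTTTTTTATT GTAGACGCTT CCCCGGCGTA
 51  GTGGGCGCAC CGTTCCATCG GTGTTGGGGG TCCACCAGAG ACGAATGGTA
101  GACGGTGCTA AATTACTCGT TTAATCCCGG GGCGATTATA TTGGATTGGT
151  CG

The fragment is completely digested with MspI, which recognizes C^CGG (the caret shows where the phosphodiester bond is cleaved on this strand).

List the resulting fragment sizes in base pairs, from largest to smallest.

84, 43, 25 bp

MspI sites (CCGG) start at positions 43, 127.
MspI cuts after the first base of each site, so after positions 43, 127.
Linear molecule, 2 cuts → 3 fragments:
  1–43 → 43 bp
  44–127 → 84 bp
  128–152 → 25 bp
Sorted largest to smallest: 84, 43, 25 bp.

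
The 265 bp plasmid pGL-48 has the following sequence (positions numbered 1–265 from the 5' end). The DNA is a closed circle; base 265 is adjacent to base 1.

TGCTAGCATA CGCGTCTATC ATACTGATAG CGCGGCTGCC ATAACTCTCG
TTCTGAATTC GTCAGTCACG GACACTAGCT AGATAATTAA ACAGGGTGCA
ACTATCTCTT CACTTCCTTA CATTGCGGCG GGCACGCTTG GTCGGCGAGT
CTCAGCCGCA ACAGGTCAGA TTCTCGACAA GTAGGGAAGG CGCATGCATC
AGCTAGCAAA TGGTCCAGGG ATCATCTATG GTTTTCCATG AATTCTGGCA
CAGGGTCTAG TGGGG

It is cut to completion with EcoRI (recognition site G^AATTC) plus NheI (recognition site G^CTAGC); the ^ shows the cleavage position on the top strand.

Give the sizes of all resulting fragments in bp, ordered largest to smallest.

147, 53, 38, 27 bp

EcoRI sites (GAATTC) start at positions 55, 240.
EcoRI cuts after the first base of each site, so after positions 55, 240.
NheI sites (GCTAGC) start at positions 2, 202.
NheI cuts after the first base of each site, so after positions 2, 202.
Combined cut positions: 2, 55, 202, 240.
Circular molecule, 4 cuts → 4 fragments:
  3–55 → 53 bp
  56–202 → 147 bp
  203–240 → 38 bp
  241–265 then 1–2 → 25 + 2 = 27 bp
Sorted largest to smallest: 147, 53, 38, 27 bp.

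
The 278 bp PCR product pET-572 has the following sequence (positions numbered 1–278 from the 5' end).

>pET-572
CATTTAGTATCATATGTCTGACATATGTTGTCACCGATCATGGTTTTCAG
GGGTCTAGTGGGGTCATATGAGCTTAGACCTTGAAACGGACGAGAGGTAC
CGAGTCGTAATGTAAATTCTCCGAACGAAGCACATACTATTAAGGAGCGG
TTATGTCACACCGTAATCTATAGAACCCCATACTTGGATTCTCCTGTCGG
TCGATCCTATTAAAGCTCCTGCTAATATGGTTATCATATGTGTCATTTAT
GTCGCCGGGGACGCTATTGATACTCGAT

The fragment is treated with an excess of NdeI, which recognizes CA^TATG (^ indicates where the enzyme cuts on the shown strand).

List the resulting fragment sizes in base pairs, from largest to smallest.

NdeI sites (CATATG) start at positions 11, 22, 65, 235.
NdeI cuts after base 2 of each site, so after positions 12, 23, 66, 236.
Linear molecule, 4 cuts → 5 fragments:
  1–12 → 12 bp
  13–23 → 11 bp
  24–66 → 43 bp
  67–236 → 170 bp
  237–278 → 42 bp
Sorted largest to smallest: 170, 43, 42, 12, 11 bp.

170, 43, 42, 12, 11 bp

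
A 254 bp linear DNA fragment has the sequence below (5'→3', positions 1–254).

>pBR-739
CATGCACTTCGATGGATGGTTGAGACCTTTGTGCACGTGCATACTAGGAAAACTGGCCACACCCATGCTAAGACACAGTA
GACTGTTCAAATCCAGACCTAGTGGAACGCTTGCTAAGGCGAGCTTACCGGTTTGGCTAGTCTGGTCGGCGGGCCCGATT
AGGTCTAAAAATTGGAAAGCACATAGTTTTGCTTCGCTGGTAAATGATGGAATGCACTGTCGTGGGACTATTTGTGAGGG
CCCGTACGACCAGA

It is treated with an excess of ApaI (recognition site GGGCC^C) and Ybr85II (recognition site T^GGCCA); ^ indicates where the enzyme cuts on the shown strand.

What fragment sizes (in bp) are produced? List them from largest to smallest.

101, 87, 54, 12 bp

ApaI sites (GGGCCC) start at positions 151, 238.
ApaI cuts after base 5 of each site (before the last base), so after positions 155, 242.
The Ybr85II site (TGGCCA) starts at position 54.
Ybr85II cuts after the first base of each site, so after position 54.
Combined cut positions: 54, 155, 242.
Linear molecule, 3 cuts → 4 fragments:
  1–54 → 54 bp
  55–155 → 101 bp
  156–242 → 87 bp
  243–254 → 12 bp
Sorted largest to smallest: 101, 87, 54, 12 bp.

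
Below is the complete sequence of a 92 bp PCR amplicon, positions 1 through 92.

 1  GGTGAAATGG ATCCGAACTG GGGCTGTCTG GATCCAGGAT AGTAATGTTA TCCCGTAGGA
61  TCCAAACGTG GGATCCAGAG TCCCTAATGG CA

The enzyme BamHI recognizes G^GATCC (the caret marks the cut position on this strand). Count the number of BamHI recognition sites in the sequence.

GGATCC occurs starting at positions 9, 30, 58, 71.
BamHI cuts at 4 sites.

4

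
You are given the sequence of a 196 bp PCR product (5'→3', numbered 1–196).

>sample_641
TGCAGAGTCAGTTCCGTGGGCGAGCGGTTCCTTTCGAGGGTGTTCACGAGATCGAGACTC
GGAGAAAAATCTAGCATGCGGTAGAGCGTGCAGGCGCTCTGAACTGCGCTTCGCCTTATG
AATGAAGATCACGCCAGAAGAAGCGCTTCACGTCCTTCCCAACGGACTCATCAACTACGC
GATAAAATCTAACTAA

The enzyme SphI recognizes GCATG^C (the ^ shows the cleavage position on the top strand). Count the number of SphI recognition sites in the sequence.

GCATGC occurs starting at position 74.
SphI cuts at 1 site.

1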